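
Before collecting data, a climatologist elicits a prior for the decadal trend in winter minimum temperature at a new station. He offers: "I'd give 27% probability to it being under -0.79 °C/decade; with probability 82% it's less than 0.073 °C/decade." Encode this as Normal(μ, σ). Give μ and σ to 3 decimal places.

μ = -0.444, σ = 0.565

The p-quantile of Normal(μ,σ) is μ + z_p·σ, with z_{0.27} = -0.6128 and z_{0.82} = 0.9154.
Eliminate σ: μ = (z₂·x₁ − z₁·x₂)/(z₂ − z₁) = (0.9154·-0.79 − (-0.6128)·0.073)/1.528 = -0.444.
Then σ = (x₂ − x₁)/(z₂ − z₁) = (0.073 − -0.79)/1.528 = 0.565.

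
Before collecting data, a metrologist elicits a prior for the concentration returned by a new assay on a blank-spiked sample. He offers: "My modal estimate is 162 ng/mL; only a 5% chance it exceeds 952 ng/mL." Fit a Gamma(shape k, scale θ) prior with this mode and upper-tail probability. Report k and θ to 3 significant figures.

k ≈ 1.73, θ ≈ 221

Gamma(k,θ) with k>1 has mode (k−1)θ, so θ = 162/(k−1).
Need P(X < 952) = 0.95 with θ tied to k this way. Start at k = 2, θ = 162: P(X<952) ≈ 0.981.
Too high — lower k to spread out. Iterating converges to k ≈ 1.73.
Then θ = 162/(1.73−1) ≈ 221.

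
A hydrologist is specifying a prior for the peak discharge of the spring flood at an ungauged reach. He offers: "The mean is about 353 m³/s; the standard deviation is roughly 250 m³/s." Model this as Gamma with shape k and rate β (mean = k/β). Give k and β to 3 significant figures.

k ≈ 1.99, β ≈ 0.00565

For Gamma(k, rate β): mean = k/β, variance = k/β², so CV = 1/√k.
CV = SD/mean = 250/353 = 0.7082, hence k = 1/CV² = 1.99.
Then β = k/mean = 1.99/353 = 0.00565.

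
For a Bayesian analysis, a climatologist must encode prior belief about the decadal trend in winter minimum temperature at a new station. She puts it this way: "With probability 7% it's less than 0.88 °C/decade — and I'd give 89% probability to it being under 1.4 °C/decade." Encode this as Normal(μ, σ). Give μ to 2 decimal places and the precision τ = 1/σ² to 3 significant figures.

For Normal(μ,σ), the p-quantile is μ + z_p·σ. Here z_{0.07} = -1.476, z_{0.89} = 1.227.
So 0.88 = μ − 1.476σ and 1.4 = μ + 1.227σ.
Subtracting: σ = (1.4 − 0.88)/(1.227 − (-1.476)) = 0.19.
Then μ = 0.88 − (-1.476)·0.19 = 1.16.
Precision τ = 1/σ² = 1/0.1924² = 27.

μ = 1.16, τ = 27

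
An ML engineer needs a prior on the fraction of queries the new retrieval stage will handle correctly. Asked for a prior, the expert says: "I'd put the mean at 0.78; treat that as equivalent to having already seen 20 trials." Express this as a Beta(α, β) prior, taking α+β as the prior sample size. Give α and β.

Under the effective-sample-size interpretation, Beta(α, β) has prior mean α/(α+β) and prior sample size α+β.
So α+β = 20 and α/(α+β) = 0.78, giving α = 0.78·20 = 15.6 and β = 20 − 15.6 = 4.4.

α = 15.6, β = 4.4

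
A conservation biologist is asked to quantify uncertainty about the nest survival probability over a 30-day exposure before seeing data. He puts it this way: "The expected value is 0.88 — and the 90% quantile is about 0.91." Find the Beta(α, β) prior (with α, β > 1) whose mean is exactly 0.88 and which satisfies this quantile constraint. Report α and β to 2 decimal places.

α ≈ 157.98, β ≈ 21.54

With mean 0.88 fixed, write α = 0.88s, β = 0.12s where s = α+β.
Need P(θ < 0.91) = 0.9 under Beta(0.88s, 0.12s). Normal approximation: (q−m)/√(m(1−m)/s) ≈ z_{0.9} = 1.28, so s ≈ 0.88·0.12·(1.28)²/(0.91−0.88)² = 192.7.
At s = 192.7: P(θ<0.91) ≈ 0.909. Adjusting to match 0.9 gives s ≈ 179.52.
So α = 0.88·179.52 ≈ 157.98, β = 0.12·179.52 ≈ 21.54.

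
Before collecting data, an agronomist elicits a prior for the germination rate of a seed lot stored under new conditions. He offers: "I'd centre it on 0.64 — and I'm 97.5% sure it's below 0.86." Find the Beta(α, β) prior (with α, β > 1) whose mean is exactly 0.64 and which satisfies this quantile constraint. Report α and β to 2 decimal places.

α ≈ 8.90, β ≈ 5.00

With mean 0.64 fixed, write α = 0.64s, β = 0.36s where s = α+β.
Need P(θ < 0.86) = 0.975 under Beta(0.64s, 0.36s). Normal approximation: (q−m)/√(m(1−m)/s) ≈ z_{0.975} = 1.96, so s ≈ 0.64·0.36·(1.96)²/(0.86−0.64)² = 18.3.
At s = 18.3: P(θ<0.86) ≈ 0.988. Adjusting to match 0.975 gives s ≈ 13.90.
So α = 0.64·13.90 ≈ 8.90, β = 0.36·13.90 ≈ 5.00.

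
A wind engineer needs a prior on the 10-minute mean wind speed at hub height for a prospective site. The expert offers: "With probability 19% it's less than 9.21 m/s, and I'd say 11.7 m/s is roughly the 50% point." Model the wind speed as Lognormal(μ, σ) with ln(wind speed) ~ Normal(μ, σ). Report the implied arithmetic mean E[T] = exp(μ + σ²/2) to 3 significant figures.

E[T] ≈ 12.1 m/s

If T ~ Lognormal(μ,σ) then ln T ~ Normal(μ,σ), so the p-quantile of ln T is μ + z_p·σ.
ln(9.21) = 2.22 and ln(11.7) = 2.46; z_{0.19} = -0.8779, z_{0.5} = 0.
σ = (2.46 − 2.22)/(0 − (-0.8779)) = 0.273.
μ = 2.22 − (-0.8779)·0.273 = 2.460.
E[T] = exp(μ + σ²/2) = exp(2.460 + 0.0372) = 12.1 m/s.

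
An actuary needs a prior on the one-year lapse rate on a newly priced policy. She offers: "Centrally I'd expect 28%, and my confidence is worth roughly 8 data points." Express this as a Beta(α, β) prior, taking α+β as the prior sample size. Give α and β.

Under the effective-sample-size interpretation, Beta(α, β) has prior mean α/(α+β) and prior sample size α+β.
So α+β = 8 and α/(α+β) = 0.28, giving α = 0.28·8 = 2.24 and β = 8 − 2.24 = 5.76.

α = 2.24, β = 5.76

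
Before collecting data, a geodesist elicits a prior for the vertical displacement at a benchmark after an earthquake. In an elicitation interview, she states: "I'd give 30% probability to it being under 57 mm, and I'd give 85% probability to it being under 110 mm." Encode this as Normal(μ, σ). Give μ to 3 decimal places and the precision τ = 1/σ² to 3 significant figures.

μ = 74.807, τ = 0.000867

For Normal(μ,σ), the p-quantile is μ + z_p·σ. Here z_{0.3} = -0.5244, z_{0.85} = 1.036.
So 57 = μ − 0.5244σ and 110 = μ + 1.036σ.
Subtracting: σ = (110 − 57)/(1.036 − (-0.5244)) = 33.956.
Then μ = 57 − (-0.5244)·33.956 = 74.807.
Precision τ = 1/σ² = 1/33.96² = 0.000867.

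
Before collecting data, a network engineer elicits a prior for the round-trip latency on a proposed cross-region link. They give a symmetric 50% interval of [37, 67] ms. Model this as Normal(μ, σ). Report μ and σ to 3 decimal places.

μ = 52.000, σ = 22.239

A symmetric 50% interval runs μ ± z·σ with z = 0.6745.
Half-width = 15, so σ = 15/0.6745 = 22.239.
μ is the interval midpoint, 52.000.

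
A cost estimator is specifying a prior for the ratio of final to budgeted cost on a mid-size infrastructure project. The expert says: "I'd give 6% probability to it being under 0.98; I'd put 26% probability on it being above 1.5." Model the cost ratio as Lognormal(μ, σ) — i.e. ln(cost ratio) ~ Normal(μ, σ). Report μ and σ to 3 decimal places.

μ ≈ 0.281, σ ≈ 0.194

If T ~ Lognormal(μ,σ) then ln T ~ Normal(μ,σ), so the p-quantile of ln T is μ + z_p·σ.
ln(0.98) = -0.0202 and ln(1.5) = 0.4055; z_{0.06} = -1.555, z_{0.74} = 0.6433.
σ = (0.4055 − -0.0202)/(0.6433 − (-1.555)) = 0.194.
μ = -0.0202 − (-1.555)·0.194 = 0.281.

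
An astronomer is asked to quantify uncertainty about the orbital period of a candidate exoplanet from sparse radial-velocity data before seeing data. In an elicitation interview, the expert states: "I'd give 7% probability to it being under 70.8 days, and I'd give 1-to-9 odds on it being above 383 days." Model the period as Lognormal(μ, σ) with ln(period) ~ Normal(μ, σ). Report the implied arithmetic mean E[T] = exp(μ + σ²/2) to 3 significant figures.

E[T] ≈ 211 days

If T ~ Lognormal(μ,σ) then ln T ~ Normal(μ,σ), so the p-quantile of ln T is μ + z_p·σ.
ln(70.8) = 4.26 and ln(383) = 5.948; z_{0.07} = -1.476, z_{0.9} = 1.282.
σ = (5.948 − 4.26)/(1.282 − (-1.476)) = 0.612.
μ = 4.26 − (-1.476)·0.612 = 5.163.
E[T] = exp(μ + σ²/2) = exp(5.163 + 0.1874) = 211 days.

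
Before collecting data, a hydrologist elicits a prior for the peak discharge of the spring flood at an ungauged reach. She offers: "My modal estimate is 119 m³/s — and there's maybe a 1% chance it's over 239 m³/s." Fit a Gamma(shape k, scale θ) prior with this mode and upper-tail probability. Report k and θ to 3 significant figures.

k ≈ 11.1, θ ≈ 11.8

Gamma(k,θ) with k>1 has mode (k−1)θ, so θ = 119/(k−1).
Need P(X < 239) = 0.99 with θ tied to k this way. Start at k = 2, θ = 119: P(X<239) ≈ 0.596.
Too low — raise k to concentrate. Iterating converges to k ≈ 11.1.
Then θ = 119/(11.1−1) ≈ 11.8.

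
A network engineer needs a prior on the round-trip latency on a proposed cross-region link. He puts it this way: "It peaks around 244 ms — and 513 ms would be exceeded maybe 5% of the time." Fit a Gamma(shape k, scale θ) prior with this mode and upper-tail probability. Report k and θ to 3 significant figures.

k ≈ 6, θ ≈ 48.8

Gamma(k,θ) with k>1 has mode (k−1)θ, so θ = 244/(k−1).
Need P(X < 513) = 0.95 with θ tied to k this way. Start at k = 2, θ = 244: P(X<513) ≈ 0.621.
Too low — raise k to concentrate. Iterating converges to k ≈ 6.
Then θ = 244/(6−1) ≈ 48.8.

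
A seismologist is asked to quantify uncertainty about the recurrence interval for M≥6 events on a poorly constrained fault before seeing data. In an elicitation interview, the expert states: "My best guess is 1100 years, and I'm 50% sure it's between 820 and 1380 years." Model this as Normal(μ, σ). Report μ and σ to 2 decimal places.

μ = 1100.00, σ = 415.13

A symmetric 50% interval runs μ ± z·σ with z = 0.6745.
Half-width = 280, so σ = 280/0.6745 = 415.13.
μ is the stated best guess, 1100.00.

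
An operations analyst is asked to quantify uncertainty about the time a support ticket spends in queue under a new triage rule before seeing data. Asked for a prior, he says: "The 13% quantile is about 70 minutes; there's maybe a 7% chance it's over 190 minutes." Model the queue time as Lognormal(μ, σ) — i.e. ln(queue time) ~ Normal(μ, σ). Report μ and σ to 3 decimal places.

μ ≈ 4.681, σ ≈ 0.384

If T ~ Lognormal(μ,σ) then ln T ~ Normal(μ,σ), so the p-quantile of ln T is μ + z_p·σ.
ln(70) = 4.248 and ln(190) = 5.247; z_{0.13} = -1.126, z_{0.93} = 1.476.
σ = (5.247 − 4.248)/(1.476 − (-1.126)) = 0.384.
μ = 4.248 − (-1.126)·0.384 = 4.681.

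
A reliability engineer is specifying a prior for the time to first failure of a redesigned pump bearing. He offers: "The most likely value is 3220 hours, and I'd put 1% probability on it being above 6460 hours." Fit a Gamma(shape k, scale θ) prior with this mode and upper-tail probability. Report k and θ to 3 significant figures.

k ≈ 11.1, θ ≈ 318

Gamma(k,θ) with k>1 has mode (k−1)θ, so θ = 3220/(k−1).
Need P(X < 6460) = 0.99 with θ tied to k this way. Start at k = 2, θ = 3220: P(X<6460) ≈ 0.596.
Too low — raise k to concentrate. Iterating converges to k ≈ 11.1.
Then θ = 3220/(11.1−1) ≈ 318.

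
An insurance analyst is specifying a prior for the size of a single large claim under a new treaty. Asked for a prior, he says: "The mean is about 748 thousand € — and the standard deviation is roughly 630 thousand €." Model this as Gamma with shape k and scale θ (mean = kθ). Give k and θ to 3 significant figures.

k ≈ 1.41, θ ≈ 531

For Gamma(k, scale θ): mean = kθ, variance = kθ², so CV = 1/√k.
CV = SD/mean = 630/748 = 0.8422, hence k = 1/CV² = 1.41.
Then θ = mean/k = 748/1.41 = 531.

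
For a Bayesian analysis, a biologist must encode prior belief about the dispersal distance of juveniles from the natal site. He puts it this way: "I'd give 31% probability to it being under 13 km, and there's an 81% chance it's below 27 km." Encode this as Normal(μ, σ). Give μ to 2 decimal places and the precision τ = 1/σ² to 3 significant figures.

μ = 18.05, τ = 0.00963

For Normal(μ,σ), the p-quantile is μ + z_p·σ. Here z_{0.31} = -0.4959, z_{0.81} = 0.8779.
So 13 = μ − 0.4959σ and 27 = μ + 0.8779σ.
Subtracting: σ = (27 − 13)/(0.8779 − (-0.4959)) = 10.19.
Then μ = 13 − (-0.4959)·10.19 = 18.05.
Precision τ = 1/σ² = 1/10.19² = 0.00963.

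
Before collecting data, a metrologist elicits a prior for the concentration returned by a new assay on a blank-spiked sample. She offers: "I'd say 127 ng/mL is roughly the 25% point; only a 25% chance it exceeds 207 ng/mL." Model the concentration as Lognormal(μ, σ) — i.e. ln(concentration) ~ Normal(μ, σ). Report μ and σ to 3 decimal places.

μ ≈ 5.088, σ ≈ 0.362

If T ~ Lognormal(μ,σ) then ln T ~ Normal(μ,σ), so the p-quantile of ln T is μ + z_p·σ.
ln(127) = 4.844 and ln(207) = 5.333; z_{0.25} = -0.6745, z_{0.75} = 0.6745.
σ = (5.333 − 4.844)/(0.6745 − (-0.6745)) = 0.362.
μ = 4.844 − (-0.6745)·0.362 = 5.088.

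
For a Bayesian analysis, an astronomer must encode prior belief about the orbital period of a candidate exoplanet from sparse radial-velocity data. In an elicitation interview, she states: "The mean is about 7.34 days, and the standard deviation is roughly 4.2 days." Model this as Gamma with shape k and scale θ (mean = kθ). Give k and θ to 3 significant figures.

k ≈ 3.05, θ ≈ 2.4

For Gamma(k, scale θ): mean = kθ, variance = kθ², so CV = 1/√k.
CV = SD/mean = 4.2/7.34 = 0.5722, hence k = 1/CV² = 3.05.
Then θ = mean/k = 7.34/3.05 = 2.4.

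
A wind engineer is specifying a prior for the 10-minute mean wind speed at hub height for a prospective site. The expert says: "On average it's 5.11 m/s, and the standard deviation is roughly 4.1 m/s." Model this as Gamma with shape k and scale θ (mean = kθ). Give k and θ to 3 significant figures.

For Gamma(k, scale θ): mean = kθ, variance = kθ², so CV = 1/√k.
CV = SD/mean = 4.1/5.11 = 0.8023, hence k = 1/CV² = 1.55.
Then θ = mean/k = 5.11/1.55 = 3.29.

k ≈ 1.55, θ ≈ 3.29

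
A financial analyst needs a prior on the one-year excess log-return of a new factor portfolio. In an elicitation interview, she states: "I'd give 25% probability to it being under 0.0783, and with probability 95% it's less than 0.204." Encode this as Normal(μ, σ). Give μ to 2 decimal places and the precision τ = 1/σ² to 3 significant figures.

μ = 0.11, τ = 340

For Normal(μ,σ), the p-quantile is μ + z_p·σ. Here z_{0.25} = -0.6745, z_{0.95} = 1.645.
So 0.0783 = μ − 0.6745σ and 0.204 = μ + 1.645σ.
Subtracting: σ = (0.204 − 0.0783)/(1.645 − (-0.6745)) = 0.05.
Then μ = 0.0783 − (-0.6745)·0.05 = 0.11.
Precision τ = 1/σ² = 1/0.0542² = 340.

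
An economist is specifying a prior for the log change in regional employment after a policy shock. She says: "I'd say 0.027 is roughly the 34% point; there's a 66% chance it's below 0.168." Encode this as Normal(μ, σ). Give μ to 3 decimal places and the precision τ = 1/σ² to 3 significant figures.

μ = 0.097, τ = 34.2

For Normal(μ,σ), the p-quantile is μ + z_p·σ. Here z_{0.34} = -0.4125, z_{0.66} = 0.4125.
So 0.027 = μ − 0.4125σ and 0.168 = μ + 0.4125σ.
Subtracting: σ = (0.168 − 0.027)/(0.4125 − (-0.4125)) = 0.171.
Then μ = 0.027 − (-0.4125)·0.171 = 0.097.
Precision τ = 1/σ² = 1/0.1709² = 34.2.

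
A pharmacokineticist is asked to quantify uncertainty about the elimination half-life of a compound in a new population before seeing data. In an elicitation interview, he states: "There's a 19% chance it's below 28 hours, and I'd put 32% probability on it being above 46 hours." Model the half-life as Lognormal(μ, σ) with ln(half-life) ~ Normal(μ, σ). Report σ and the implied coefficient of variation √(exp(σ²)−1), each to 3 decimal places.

If T ~ Lognormal(μ,σ) then ln T ~ Normal(μ,σ), so the p-quantile of ln T is μ + z_p·σ.
ln(28) = 3.332 and ln(46) = 3.829; z_{0.19} = -0.8779, z_{0.68} = 0.4677.
σ = (3.829 − 3.332)/(0.4677 − (-0.8779)) = 0.369.
μ = 3.332 − (-0.8779)·0.369 = 3.656.
CV = √(exp(σ²)−1) = √(exp(0.1361)−1) = 0.382.

σ ≈ 0.369, CV ≈ 0.382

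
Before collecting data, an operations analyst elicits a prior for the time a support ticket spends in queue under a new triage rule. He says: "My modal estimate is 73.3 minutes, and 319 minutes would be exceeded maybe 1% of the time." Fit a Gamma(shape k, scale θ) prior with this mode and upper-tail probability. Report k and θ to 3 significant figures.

Gamma(k,θ) with k>1 has mode (k−1)θ, so θ = 73.3/(k−1).
Need P(X < 319) = 0.99 with θ tied to k this way. Start at k = 2, θ = 73.3: P(X<319) ≈ 0.931.
Too low — raise k to concentrate. Iterating converges to k ≈ 2.89.
Then θ = 73.3/(2.89−1) ≈ 38.8.

k ≈ 2.89, θ ≈ 38.8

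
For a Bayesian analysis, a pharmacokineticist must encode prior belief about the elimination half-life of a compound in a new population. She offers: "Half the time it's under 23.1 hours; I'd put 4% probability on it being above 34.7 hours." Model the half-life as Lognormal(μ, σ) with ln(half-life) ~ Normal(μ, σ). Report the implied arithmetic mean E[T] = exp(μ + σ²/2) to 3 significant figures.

If T ~ Lognormal(μ,σ) then ln T ~ Normal(μ,σ), so the p-quantile of ln T is μ + z_p·σ.
ln(23.1) = 3.14 and ln(34.7) = 3.547; z_{0.5} = 0, z_{0.96} = 1.751.
σ = (3.547 − 3.14)/(1.751 − (0)) = 0.232.
μ = 3.14 − (0)·0.232 = 3.140.
E[T] = exp(μ + σ²/2) = exp(3.140 + 0.0270) = 23.7 hours.

E[T] ≈ 23.7 hours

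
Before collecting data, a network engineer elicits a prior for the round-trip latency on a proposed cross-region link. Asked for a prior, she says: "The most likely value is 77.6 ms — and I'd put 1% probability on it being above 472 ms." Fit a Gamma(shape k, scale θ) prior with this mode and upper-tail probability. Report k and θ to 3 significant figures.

k ≈ 2.13, θ ≈ 68.6

Gamma(k,θ) with k>1 has mode (k−1)θ, so θ = 77.6/(k−1).
Need P(X < 472) = 0.99 with θ tied to k this way. Start at k = 2, θ = 77.6: P(X<472) ≈ 0.984.
Too low — raise k to concentrate. Iterating converges to k ≈ 2.13.
Then θ = 77.6/(2.13−1) ≈ 68.6.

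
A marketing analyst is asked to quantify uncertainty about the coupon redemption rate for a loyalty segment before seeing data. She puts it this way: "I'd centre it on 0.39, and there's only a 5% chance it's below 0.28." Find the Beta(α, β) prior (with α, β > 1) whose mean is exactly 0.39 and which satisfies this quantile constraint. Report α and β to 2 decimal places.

With mean 0.39 fixed, write α = 0.39s, β = 0.61s where s = α+β.
Need P(θ < 0.28) = 0.05 under Beta(0.39s, 0.61s). Normal approximation: (q−m)/√(m(1−m)/s) ≈ z_{0.05} = -1.64, so s ≈ 0.39·0.61·(-1.64)²/(0.28−0.39)² = 53.2.
At s = 53.2: P(θ<0.28) ≈ 0.045. Adjusting to match 0.05 gives s ≈ 49.91.
So α = 0.39·49.91 ≈ 19.46, β = 0.61·49.91 ≈ 30.44.

α ≈ 19.46, β ≈ 30.44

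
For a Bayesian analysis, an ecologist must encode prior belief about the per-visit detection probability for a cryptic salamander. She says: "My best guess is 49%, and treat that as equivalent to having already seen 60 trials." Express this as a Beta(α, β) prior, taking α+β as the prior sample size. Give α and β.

α = 29.4, β = 30.6

Under the effective-sample-size interpretation, Beta(α, β) has prior mean α/(α+β) and prior sample size α+β.
So α+β = 60 and α/(α+β) = 0.49, giving α = 0.49·60 = 29.4 and β = 60 − 29.4 = 30.6.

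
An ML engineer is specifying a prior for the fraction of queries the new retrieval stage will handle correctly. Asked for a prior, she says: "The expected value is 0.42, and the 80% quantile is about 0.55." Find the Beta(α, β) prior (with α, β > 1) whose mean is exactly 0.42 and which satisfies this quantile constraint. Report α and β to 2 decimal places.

With mean 0.42 fixed, write α = 0.42s, β = 0.58s where s = α+β.
Need P(θ < 0.55) = 0.8 under Beta(0.42s, 0.58s). Normal approximation: (q−m)/√(m(1−m)/s) ≈ z_{0.8} = 0.842, so s ≈ 0.42·0.58·(0.842)²/(0.55−0.42)² = 10.2.
At s = 10.2: P(θ<0.55) ≈ 0.801. Adjusting to match 0.8 gives s ≈ 10.09.
So α = 0.42·10.09 ≈ 4.24, β = 0.58·10.09 ≈ 5.85.

α ≈ 4.24, β ≈ 5.85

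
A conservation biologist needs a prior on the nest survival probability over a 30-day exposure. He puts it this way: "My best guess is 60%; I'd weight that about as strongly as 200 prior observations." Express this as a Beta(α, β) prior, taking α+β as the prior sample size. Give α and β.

α = 120, β = 80

Under the effective-sample-size interpretation, Beta(α, β) has prior mean α/(α+β) and prior sample size α+β.
So α+β = 200 and α/(α+β) = 0.6, giving α = 0.6·200 = 120 and β = 200 − 120 = 80.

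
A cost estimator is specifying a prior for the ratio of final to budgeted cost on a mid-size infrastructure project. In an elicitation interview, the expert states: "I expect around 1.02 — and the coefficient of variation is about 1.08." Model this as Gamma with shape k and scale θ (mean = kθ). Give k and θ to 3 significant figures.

For Gamma(k, scale θ): mean = kθ, variance = kθ², so CV = 1/√k.
CV = 1.08, hence k = 1/CV² = 0.857.
Then θ = mean/k = 1.02/0.857 = 1.19.

k ≈ 0.857, θ ≈ 1.19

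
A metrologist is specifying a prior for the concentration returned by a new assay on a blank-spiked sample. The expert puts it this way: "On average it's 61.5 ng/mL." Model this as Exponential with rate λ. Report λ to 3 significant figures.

Exponential mean = 1/λ, so λ = 1/61.5 = 0.0163.

λ ≈ 0.0163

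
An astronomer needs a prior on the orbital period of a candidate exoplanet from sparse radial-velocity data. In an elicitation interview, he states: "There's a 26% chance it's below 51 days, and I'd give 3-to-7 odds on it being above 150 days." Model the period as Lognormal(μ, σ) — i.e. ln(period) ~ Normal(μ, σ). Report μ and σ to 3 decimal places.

If T ~ Lognormal(μ,σ) then ln T ~ Normal(μ,σ), so the p-quantile of ln T is μ + z_p·σ.
ln(51) = 3.932 and ln(150) = 5.011; z_{0.26} = -0.6433, z_{0.7} = 0.5244.
σ = (5.011 − 3.932)/(0.5244 − (-0.6433)) = 0.924.
μ = 3.932 − (-0.6433)·0.924 = 4.526.

μ ≈ 4.526, σ ≈ 0.924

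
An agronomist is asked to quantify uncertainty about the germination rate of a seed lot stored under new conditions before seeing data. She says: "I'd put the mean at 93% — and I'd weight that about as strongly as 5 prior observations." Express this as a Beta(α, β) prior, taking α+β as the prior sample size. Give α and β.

Under the effective-sample-size interpretation, Beta(α, β) has prior mean α/(α+β) and prior sample size α+β.
So α+β = 5 and α/(α+β) = 0.93, giving α = 0.93·5 = 4.65 and β = 5 − 4.65 = 0.35.

α = 4.65, β = 0.35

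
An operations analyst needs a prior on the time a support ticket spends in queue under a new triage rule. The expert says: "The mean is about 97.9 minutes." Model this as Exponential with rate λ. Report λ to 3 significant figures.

Exponential mean = 1/λ, so λ = 1/97.9 = 0.0102.

λ ≈ 0.0102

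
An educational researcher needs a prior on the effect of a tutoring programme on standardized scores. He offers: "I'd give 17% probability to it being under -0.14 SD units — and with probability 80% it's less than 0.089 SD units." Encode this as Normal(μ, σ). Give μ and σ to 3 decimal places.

μ = -0.018, σ = 0.128

The p-quantile of Normal(μ,σ) is μ + z_p·σ, with z_{0.17} = -0.9542 and z_{0.8} = 0.8416.
Eliminate σ: μ = (z₂·x₁ − z₁·x₂)/(z₂ − z₁) = (0.8416·-0.14 − (-0.9542)·0.089)/1.796 = -0.018.
Then σ = (x₂ − x₁)/(z₂ − z₁) = (0.089 − -0.14)/1.796 = 0.128.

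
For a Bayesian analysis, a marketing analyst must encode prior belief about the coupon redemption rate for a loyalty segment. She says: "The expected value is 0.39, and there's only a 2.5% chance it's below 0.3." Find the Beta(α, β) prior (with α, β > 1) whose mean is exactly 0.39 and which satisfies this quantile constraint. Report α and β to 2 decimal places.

α ≈ 41.58, β ≈ 65.03

With mean 0.39 fixed, write α = 0.39s, β = 0.61s where s = α+β.
Need P(θ < 0.3) = 0.025 under Beta(0.39s, 0.61s). Normal approximation: (q−m)/√(m(1−m)/s) ≈ z_{0.025} = -1.96, so s ≈ 0.39·0.61·(-1.96)²/(0.3−0.39)² = 112.8.
At s = 112.8: P(θ<0.3) ≈ 0.022. Adjusting to match 0.025 gives s ≈ 106.61.
So α = 0.39·106.61 ≈ 41.58, β = 0.61·106.61 ≈ 65.03.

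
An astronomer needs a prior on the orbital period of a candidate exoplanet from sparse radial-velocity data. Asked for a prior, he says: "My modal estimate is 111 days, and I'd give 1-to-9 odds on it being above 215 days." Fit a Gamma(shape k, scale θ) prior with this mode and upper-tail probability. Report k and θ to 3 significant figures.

Gamma(k,θ) with k>1 has mode (k−1)θ, so θ = 111/(k−1).
Need P(X < 215) = 0.9 with θ tied to k this way. Start at k = 2, θ = 111: P(X<215) ≈ 0.577.
Too low — raise k to concentrate. Iterating converges to k ≈ 5.38.
Then θ = 111/(5.38−1) ≈ 25.3.

k ≈ 5.38, θ ≈ 25.3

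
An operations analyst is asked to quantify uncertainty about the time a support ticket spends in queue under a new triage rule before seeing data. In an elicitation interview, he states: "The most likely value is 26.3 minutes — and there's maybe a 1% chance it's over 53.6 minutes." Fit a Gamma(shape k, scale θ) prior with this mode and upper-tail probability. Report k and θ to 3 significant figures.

k ≈ 10.7, θ ≈ 2.72

Gamma(k,θ) with k>1 has mode (k−1)θ, so θ = 26.3/(k−1).
Need P(X < 53.6) = 0.99 with θ tied to k this way. Start at k = 2, θ = 26.3: P(X<53.6) ≈ 0.604.
Too low — raise k to concentrate. Iterating converges to k ≈ 10.7.
Then θ = 26.3/(10.7−1) ≈ 2.72.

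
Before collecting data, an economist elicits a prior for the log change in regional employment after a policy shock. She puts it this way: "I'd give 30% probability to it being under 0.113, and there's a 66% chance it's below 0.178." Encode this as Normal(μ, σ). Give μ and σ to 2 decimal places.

For Normal(μ,σ), the p-quantile is μ + z_p·σ. Here z_{0.3} = -0.5244, z_{0.66} = 0.4125.
So 0.113 = μ − 0.5244σ and 0.178 = μ + 0.4125σ.
Subtracting: σ = (0.178 − 0.113)/(0.4125 − (-0.5244)) = 0.07.
Then μ = 0.113 − (-0.5244)·0.07 = 0.15.

μ = 0.15, σ = 0.07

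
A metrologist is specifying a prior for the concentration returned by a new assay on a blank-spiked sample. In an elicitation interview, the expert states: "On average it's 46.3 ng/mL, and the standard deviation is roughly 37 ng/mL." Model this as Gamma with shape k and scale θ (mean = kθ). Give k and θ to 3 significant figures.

For Gamma(k, scale θ): mean = kθ, variance = kθ², so CV = 1/√k.
CV = SD/mean = 37/46.3 = 0.7991, hence k = 1/CV² = 1.57.
Then θ = mean/k = 46.3/1.57 = 29.6.

k ≈ 1.57, θ ≈ 29.6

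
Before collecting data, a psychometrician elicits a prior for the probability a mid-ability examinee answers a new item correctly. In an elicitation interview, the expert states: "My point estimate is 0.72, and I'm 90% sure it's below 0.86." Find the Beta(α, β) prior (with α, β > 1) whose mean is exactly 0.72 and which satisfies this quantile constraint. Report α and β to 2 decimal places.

With mean 0.72 fixed, write α = 0.72s, β = 0.28s where s = α+β.
Need P(θ < 0.86) = 0.9 under Beta(0.72s, 0.28s). Normal approximation: (q−m)/√(m(1−m)/s) ≈ z_{0.9} = 1.28, so s ≈ 0.72·0.28·(1.28)²/(0.86−0.72)² = 16.9.
At s = 16.9: P(θ<0.86) ≈ 0.918. Adjusting to match 0.9 gives s ≈ 14.66.
So α = 0.72·14.66 ≈ 10.55, β = 0.28·14.66 ≈ 4.10.

α ≈ 10.55, β ≈ 4.10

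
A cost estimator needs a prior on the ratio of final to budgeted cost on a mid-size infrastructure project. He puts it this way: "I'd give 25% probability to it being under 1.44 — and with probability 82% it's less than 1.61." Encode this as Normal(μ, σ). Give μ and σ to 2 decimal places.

μ = 1.51, σ = 0.11

The p-quantile of Normal(μ,σ) is μ + z_p·σ, with z_{0.25} = -0.6745 and z_{0.82} = 0.9154.
Eliminate σ: μ = (z₂·x₁ − z₁·x₂)/(z₂ − z₁) = (0.9154·1.44 − (-0.6745)·1.61)/1.59 = 1.51.
Then σ = (x₂ − x₁)/(z₂ − z₁) = (1.61 − 1.44)/1.59 = 0.11.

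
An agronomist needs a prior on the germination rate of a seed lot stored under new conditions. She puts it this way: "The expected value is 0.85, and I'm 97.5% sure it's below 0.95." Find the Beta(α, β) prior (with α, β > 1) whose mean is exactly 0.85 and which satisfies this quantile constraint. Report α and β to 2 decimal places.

α ≈ 26.66, β ≈ 4.70

With mean 0.85 fixed, write α = 0.85s, β = 0.15s where s = α+β.
Need P(θ < 0.95) = 0.975 under Beta(0.85s, 0.15s). Normal approximation: (q−m)/√(m(1−m)/s) ≈ z_{0.975} = 1.96, so s ≈ 0.85·0.15·(1.96)²/(0.95−0.85)² = 49.0.
At s = 49.0: P(θ<0.95) ≈ 0.994. Adjusting to match 0.975 gives s ≈ 31.36.
So α = 0.85·31.36 ≈ 26.66, β = 0.15·31.36 ≈ 4.70.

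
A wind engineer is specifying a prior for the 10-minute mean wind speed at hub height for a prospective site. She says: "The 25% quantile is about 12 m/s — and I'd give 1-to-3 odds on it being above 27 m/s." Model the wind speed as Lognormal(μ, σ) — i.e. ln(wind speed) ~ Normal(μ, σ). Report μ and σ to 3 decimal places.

μ ≈ 2.890, σ ≈ 0.601

If T ~ Lognormal(μ,σ) then ln T ~ Normal(μ,σ), so the p-quantile of ln T is μ + z_p·σ.
ln(12) = 2.485 and ln(27) = 3.296; z_{0.25} = -0.6745, z_{0.75} = 0.6745.
σ = (3.296 − 2.485)/(0.6745 − (-0.6745)) = 0.601.
μ = 2.485 − (-0.6745)·0.601 = 2.890.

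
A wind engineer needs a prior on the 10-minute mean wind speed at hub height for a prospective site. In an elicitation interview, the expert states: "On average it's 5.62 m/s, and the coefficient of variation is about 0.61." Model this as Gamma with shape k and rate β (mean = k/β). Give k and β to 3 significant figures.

k ≈ 2.69, β ≈ 0.478

For Gamma(k, rate β): mean = k/β, variance = k/β², so CV = 1/√k.
CV = 0.61, hence k = 1/CV² = 2.69.
Then β = k/mean = 2.69/5.62 = 0.478.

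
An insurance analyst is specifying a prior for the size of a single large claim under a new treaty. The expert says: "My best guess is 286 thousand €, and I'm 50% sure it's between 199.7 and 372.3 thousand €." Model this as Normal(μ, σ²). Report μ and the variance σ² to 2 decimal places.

A symmetric 50% interval runs μ ± z·σ with z = 0.6745.
Half-width = 86.3, so σ = 86.3/0.6745 = 127.949 and σ² = 16370.84.
μ is the stated best guess, 286.00.

μ = 286.00, σ² = 16370.84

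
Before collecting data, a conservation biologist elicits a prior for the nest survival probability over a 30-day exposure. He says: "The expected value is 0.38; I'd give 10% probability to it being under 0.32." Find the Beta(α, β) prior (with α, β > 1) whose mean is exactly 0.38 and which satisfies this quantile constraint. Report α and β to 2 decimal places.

With mean 0.38 fixed, write α = 0.38s, β = 0.62s where s = α+β.
Need P(θ < 0.32) = 0.1 under Beta(0.38s, 0.62s). Normal approximation: (q−m)/√(m(1−m)/s) ≈ z_{0.1} = -1.28, so s ≈ 0.38·0.62·(-1.28)²/(0.32−0.38)² = 107.5.
At s = 107.5: P(θ<0.32) ≈ 0.098. Adjusting to match 0.1 gives s ≈ 105.34.
So α = 0.38·105.34 ≈ 40.03, β = 0.62·105.34 ≈ 65.31.

α ≈ 40.03, β ≈ 65.31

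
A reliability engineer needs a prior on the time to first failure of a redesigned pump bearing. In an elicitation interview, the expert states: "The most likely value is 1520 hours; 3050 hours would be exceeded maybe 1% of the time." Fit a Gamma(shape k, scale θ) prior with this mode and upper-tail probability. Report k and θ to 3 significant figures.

k ≈ 11.1, θ ≈ 150

Gamma(k,θ) with k>1 has mode (k−1)θ, so θ = 1520/(k−1).
Need P(X < 3050) = 0.99 with θ tied to k this way. Start at k = 2, θ = 1520: P(X<3050) ≈ 0.596.
Too low — raise k to concentrate. Iterating converges to k ≈ 11.1.
Then θ = 1520/(11.1−1) ≈ 150.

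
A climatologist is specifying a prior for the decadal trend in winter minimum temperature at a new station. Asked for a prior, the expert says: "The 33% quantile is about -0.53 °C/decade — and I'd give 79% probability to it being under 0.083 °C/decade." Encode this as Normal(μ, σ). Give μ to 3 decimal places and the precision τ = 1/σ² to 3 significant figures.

μ = -0.314, τ = 4.13

For Normal(μ,σ), the p-quantile is μ + z_p·σ. Here z_{0.33} = -0.4399, z_{0.79} = 0.8064.
So -0.53 = μ − 0.4399σ and 0.083 = μ + 0.8064σ.
Subtracting: σ = (0.083 − -0.53)/(0.8064 − (-0.4399)) = 0.492.
Then μ = -0.53 − (-0.4399)·0.492 = -0.314.
Precision τ = 1/σ² = 1/0.4918² = 4.13.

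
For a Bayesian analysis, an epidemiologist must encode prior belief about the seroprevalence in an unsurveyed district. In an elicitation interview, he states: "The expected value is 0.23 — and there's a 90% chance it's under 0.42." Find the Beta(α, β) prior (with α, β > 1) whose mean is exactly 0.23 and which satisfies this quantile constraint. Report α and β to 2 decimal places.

α ≈ 1.99, β ≈ 6.65

With mean 0.23 fixed, write α = 0.23s, β = 0.77s where s = α+β.
Need P(θ < 0.42) = 0.9 under Beta(0.23s, 0.77s). Normal approximation: (q−m)/√(m(1−m)/s) ≈ z_{0.9} = 1.28, so s ≈ 0.23·0.77·(1.28)²/(0.42−0.23)² = 8.1.
At s = 8.1: P(θ<0.42) ≈ 0.894. Adjusting to match 0.9 gives s ≈ 8.64.
So α = 0.23·8.64 ≈ 1.99, β = 0.77·8.64 ≈ 6.65.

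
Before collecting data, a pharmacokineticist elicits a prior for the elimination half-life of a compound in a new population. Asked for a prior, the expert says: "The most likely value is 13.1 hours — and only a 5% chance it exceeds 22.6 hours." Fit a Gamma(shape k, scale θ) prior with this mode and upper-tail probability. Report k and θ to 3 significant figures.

k ≈ 10.4, θ ≈ 1.4

Gamma(k,θ) with k>1 has mode (k−1)θ, so θ = 13.1/(k−1).
Need P(X < 22.6) = 0.95 with θ tied to k this way. Start at k = 2, θ = 13.1: P(X<22.6) ≈ 0.515.
Too low — raise k to concentrate. Iterating converges to k ≈ 10.4.
Then θ = 13.1/(10.4−1) ≈ 1.4.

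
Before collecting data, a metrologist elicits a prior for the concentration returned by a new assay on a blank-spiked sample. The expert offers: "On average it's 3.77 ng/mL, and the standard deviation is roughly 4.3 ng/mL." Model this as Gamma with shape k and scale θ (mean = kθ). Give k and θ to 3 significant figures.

k ≈ 0.769, θ ≈ 4.9

For Gamma(k, scale θ): mean = kθ, variance = kθ², so CV = 1/√k.
CV = SD/mean = 4.3/3.77 = 1.141, hence k = 1/CV² = 0.769.
Then θ = mean/k = 3.77/0.769 = 4.9.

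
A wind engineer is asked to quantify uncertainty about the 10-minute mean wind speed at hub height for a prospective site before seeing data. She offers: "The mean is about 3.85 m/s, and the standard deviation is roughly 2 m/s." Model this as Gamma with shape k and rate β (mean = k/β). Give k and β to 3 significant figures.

For Gamma(k, rate β): mean = k/β, variance = k/β², so CV = 1/√k.
CV = SD/mean = 2/3.85 = 0.5195, hence k = 1/CV² = 3.71.
Then β = k/mean = 3.71/3.85 = 0.963.

k ≈ 3.71, β ≈ 0.963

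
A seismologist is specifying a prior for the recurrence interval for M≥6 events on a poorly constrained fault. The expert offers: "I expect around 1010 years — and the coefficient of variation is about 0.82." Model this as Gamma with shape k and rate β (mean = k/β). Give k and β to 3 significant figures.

k ≈ 1.49, β ≈ 0.00147

For Gamma(k, rate β): mean = k/β, variance = k/β², so CV = 1/√k.
CV = 0.82, hence k = 1/CV² = 1.49.
Then β = k/mean = 1.49/1010 = 0.00147.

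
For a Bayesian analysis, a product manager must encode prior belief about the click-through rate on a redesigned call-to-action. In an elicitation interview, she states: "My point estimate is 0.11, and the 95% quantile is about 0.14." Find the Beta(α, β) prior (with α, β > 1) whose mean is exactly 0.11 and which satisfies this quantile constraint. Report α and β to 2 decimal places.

With mean 0.11 fixed, write α = 0.11s, β = 0.89s where s = α+β.
Need P(θ < 0.14) = 0.95 under Beta(0.11s, 0.89s). Normal approximation: (q−m)/√(m(1−m)/s) ≈ z_{0.95} = 1.64, so s ≈ 0.11·0.89·(1.64)²/(0.14−0.11)² = 294.3.
At s = 294.3: P(θ<0.14) ≈ 0.943. Adjusting to match 0.95 gives s ≈ 321.07.
So α = 0.11·321.07 ≈ 35.32, β = 0.89·321.07 ≈ 285.75.

α ≈ 35.32, β ≈ 285.75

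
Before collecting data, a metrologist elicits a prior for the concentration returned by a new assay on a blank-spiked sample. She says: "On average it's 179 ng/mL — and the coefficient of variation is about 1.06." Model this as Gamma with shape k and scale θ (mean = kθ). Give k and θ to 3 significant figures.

For Gamma(k, scale θ): mean = kθ, variance = kθ², so CV = 1/√k.
CV = 1.06, hence k = 1/CV² = 0.89.
Then θ = mean/k = 179/0.89 = 201.

k ≈ 0.89, θ ≈ 201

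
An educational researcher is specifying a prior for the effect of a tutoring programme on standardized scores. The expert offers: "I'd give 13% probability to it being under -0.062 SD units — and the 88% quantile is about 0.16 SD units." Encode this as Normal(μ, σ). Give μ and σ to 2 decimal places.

μ = 0.05, σ = 0.10

The p-quantile of Normal(μ,σ) is μ + z_p·σ, with z_{0.13} = -1.126 and z_{0.88} = 1.175.
Eliminate σ: μ = (z₂·x₁ − z₁·x₂)/(z₂ − z₁) = (1.175·-0.062 − (-1.126)·0.16)/2.301 = 0.05.
Then σ = (x₂ − x₁)/(z₂ − z₁) = (0.16 − -0.062)/2.301 = 0.10.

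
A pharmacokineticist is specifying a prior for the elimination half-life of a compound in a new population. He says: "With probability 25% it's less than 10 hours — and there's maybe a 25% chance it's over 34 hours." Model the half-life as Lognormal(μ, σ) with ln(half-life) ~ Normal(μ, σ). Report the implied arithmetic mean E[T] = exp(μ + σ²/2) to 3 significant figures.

E[T] ≈ 27.8 hours

If T ~ Lognormal(μ,σ) then ln T ~ Normal(μ,σ), so the p-quantile of ln T is μ + z_p·σ.
ln(10) = 2.303 and ln(34) = 3.526; z_{0.25} = -0.6745, z_{0.75} = 0.6745.
σ = (3.526 − 2.303)/(0.6745 − (-0.6745)) = 0.907.
μ = 2.303 − (-0.6745)·0.907 = 2.914.
E[T] = exp(μ + σ²/2) = exp(2.914 + 0.4115) = 27.8 hours.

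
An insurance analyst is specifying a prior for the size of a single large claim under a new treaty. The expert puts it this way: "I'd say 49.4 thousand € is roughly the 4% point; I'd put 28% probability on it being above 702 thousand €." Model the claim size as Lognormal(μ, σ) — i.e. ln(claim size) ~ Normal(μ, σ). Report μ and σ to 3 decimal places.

If T ~ Lognormal(μ,σ) then ln T ~ Normal(μ,σ), so the p-quantile of ln T is μ + z_p·σ.
ln(49.4) = 3.9 and ln(702) = 6.554; z_{0.04} = -1.751, z_{0.72} = 0.5828.
σ = (6.554 − 3.9)/(0.5828 − (-1.751)) = 1.137.
μ = 3.9 − (-1.751)·1.137 = 5.891.

μ ≈ 5.891, σ ≈ 1.137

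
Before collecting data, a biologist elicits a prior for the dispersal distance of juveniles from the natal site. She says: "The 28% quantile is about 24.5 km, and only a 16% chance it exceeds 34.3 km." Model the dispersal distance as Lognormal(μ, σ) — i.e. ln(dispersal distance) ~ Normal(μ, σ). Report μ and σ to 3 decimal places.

μ ≈ 3.323, σ ≈ 0.213

If T ~ Lognormal(μ,σ) then ln T ~ Normal(μ,σ), so the p-quantile of ln T is μ + z_p·σ.
ln(24.5) = 3.199 and ln(34.3) = 3.535; z_{0.28} = -0.5828, z_{0.84} = 0.9945.
σ = (3.535 − 3.199)/(0.9945 − (-0.5828)) = 0.213.
μ = 3.199 − (-0.5828)·0.213 = 3.323.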